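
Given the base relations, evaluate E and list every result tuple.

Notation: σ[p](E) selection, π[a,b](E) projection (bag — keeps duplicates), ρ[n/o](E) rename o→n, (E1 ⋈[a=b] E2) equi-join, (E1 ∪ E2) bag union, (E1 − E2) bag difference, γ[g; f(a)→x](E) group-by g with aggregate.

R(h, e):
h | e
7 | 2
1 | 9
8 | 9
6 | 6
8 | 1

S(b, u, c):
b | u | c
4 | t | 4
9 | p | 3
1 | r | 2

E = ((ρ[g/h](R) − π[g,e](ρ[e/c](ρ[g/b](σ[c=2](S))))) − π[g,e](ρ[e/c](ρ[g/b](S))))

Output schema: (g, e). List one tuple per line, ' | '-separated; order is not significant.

Per-node cardinality:
  R → 5
  ρ[g/h](R) → 5
  S → 3
  σ[c=2](S) → 1
  ρ[g/b](σ[c=2](S)) → 1
  ρ[e/c](ρ[g/b](σ[c=2](S))) → 1
  π[g,e](ρ[e/c](ρ[g/b](σ[c=2](S)))) → 1
  (ρ[g/h](R) − π[g,e](ρ[e/c](ρ[g/b](σ[c=2](S))))) → 5
  S → 3
  ρ[g/b](S) → 3
  ρ[e/c](ρ[g/b](S)) → 3
  π[g,e](ρ[e/c](ρ[g/b](S))) → 3
  ((ρ[g/h](R) − π[g,e](ρ[e/c](ρ[g/b](σ[c=2](S))))) − π[g,e](ρ[e/c](ρ[g/b](S)))) → 5

== RESULT ==
g | e
1 | 9
6 | 6
7 | 2
8 | 1
8 | 9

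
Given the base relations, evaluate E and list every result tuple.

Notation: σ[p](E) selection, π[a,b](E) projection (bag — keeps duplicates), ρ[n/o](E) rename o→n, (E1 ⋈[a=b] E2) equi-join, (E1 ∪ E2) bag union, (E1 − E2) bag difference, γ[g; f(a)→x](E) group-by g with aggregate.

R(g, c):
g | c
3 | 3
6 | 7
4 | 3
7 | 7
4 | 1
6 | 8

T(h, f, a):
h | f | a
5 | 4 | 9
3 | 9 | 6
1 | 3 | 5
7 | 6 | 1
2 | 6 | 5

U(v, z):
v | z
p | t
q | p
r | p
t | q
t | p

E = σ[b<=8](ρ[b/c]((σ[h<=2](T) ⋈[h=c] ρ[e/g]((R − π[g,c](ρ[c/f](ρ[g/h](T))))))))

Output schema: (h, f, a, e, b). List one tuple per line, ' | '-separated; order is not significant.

Stepwise |·|:
  T → 5
  σ[h<=2](T) → 2
  R → 6
  T → 5
  ρ[g/h](T) → 5
  ρ[c/f](ρ[g/h](T)) → 5
  π[g,c](ρ[c/f](ρ[g/h](T))) → 5
  (R − π[g,c](ρ[c/f](ρ[g/h](T)))) → 6
  ρ[e/g]((R − π[g,c](ρ[c/f](ρ[g/h](T))))) → 6
  (σ[h<=2](T) ⋈[h=c] ρ[e/g]((R − π[g,c](ρ[c/f](ρ[g/h](T)))))) → 1
  ρ[b/c]((σ[h<=2](T) ⋈[h=c] ρ[e/g]((R − π[g,c](ρ[c/f](ρ[g/h](T))))))) → 1
  σ[b<=8](ρ[b/c]((σ[h<=2](T) ⋈[h=c] ρ[e/g]((R − π[g,c](ρ[c/f](ρ[g/h](T)))))))) → 1

== RESULT ==
h | f | a | e | b
1 | 3 | 5 | 4 | 1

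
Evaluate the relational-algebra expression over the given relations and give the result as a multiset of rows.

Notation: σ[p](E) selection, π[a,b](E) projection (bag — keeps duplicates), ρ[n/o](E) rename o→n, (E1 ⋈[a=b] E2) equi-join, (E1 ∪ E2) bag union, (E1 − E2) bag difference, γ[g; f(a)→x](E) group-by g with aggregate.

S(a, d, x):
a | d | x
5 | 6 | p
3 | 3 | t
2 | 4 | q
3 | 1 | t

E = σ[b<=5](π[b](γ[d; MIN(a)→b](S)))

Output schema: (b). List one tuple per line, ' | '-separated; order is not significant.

Row counts bottom-up:
  S → 4
  γ[d; MIN(a)→b](S) → 4
  π[b](γ[d; MIN(a)→b](S)) → 4
  σ[b<=5](π[b](γ[d; MIN(a)→b](S))) → 4

== RESULT ==
b
2
3
3
5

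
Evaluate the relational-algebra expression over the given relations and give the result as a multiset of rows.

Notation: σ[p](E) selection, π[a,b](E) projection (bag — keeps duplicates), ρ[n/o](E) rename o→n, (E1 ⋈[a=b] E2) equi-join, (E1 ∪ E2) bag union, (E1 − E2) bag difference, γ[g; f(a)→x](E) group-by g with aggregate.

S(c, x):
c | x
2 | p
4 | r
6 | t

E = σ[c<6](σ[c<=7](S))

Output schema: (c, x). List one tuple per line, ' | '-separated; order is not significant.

Row counts bottom-up:
  S → 3
  σ[c<=7](S) → 3
  σ[c<6](σ[c<=7](S)) → 2

== RESULT ==
c | x
2 | p
4 | r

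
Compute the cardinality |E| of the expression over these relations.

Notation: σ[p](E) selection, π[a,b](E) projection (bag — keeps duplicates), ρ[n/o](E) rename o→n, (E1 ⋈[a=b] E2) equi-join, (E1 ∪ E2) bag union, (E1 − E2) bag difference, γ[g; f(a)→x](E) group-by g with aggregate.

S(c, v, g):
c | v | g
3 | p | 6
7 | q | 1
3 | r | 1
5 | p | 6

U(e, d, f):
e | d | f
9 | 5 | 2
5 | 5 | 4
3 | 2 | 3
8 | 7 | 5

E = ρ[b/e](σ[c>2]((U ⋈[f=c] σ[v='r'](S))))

Per-node cardinality:
  U → 4
  S → 4
  σ[v='r'](S) → 1
  (U ⋈[f=c] σ[v='r'](S)) → 1
  σ[c>2]((U ⋈[f=c] σ[v='r'](S))) → 1
  ρ[b/e](σ[c>2]((U ⋈[f=c] σ[v='r'](S)))) → 1

|E| = 1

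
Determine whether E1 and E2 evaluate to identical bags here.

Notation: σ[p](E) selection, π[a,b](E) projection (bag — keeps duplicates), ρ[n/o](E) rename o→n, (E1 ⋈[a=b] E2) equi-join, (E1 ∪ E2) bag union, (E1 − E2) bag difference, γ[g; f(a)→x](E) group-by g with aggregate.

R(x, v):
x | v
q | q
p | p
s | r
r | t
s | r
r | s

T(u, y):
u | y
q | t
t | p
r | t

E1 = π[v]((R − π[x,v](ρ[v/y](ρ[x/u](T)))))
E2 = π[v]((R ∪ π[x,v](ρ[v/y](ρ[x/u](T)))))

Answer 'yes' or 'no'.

E1 row counts bottom-up:
  R → 6
  T → 3
  ρ[x/u](T) → 3
  ρ[v/y](ρ[x/u](T)) → 3
  π[x,v](ρ[v/y](ρ[x/u](T))) → 3
  (R − π[x,v](ρ[v/y](ρ[x/u](T)))) → 5
  π[v]((R − π[x,v](ρ[v/y](ρ[x/u](T))))) → 5
E2 row counts bottom-up:
  R → 6
  T → 3
  ρ[x/u](T) → 3
  ρ[v/y](ρ[x/u](T)) → 3
  π[x,v](ρ[v/y](ρ[x/u](T))) → 3
  (R ∪ π[x,v](ρ[v/y](ρ[x/u](T)))) → 9
  π[v]((R ∪ π[x,v](ρ[v/y](ρ[x/u](T))))) → 9

E1 result:
v
p
q
r
r
s
E2 result:
v
p
p
q
r
r
s
t
t
t
Witness: ('p',) appears 1× in E1 but 2× in E2.

no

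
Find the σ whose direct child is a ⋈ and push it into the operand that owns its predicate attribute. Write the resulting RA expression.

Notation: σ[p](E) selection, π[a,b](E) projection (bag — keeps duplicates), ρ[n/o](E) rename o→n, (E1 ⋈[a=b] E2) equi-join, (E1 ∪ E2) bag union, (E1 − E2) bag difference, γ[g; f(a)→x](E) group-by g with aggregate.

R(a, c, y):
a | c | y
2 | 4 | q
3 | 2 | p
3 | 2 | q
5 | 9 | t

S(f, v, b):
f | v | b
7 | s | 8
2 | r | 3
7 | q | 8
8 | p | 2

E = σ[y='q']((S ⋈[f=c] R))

σ filters on y, owned by the right side.
E' = (S ⋈[f=c] σ[y='q'](R))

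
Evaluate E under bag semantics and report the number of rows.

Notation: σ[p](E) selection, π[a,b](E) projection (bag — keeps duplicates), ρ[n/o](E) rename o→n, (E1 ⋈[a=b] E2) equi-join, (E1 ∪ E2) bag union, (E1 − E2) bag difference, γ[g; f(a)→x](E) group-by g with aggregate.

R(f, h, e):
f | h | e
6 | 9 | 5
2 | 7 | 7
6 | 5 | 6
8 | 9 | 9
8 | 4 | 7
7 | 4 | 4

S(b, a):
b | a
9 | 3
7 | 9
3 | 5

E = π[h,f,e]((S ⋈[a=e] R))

Subexpression sizes:
  S → 3
  R → 6
  (S ⋈[a=e] R) → 2
  π[h,f,e]((S ⋈[a=e] R)) → 2

|E| = 2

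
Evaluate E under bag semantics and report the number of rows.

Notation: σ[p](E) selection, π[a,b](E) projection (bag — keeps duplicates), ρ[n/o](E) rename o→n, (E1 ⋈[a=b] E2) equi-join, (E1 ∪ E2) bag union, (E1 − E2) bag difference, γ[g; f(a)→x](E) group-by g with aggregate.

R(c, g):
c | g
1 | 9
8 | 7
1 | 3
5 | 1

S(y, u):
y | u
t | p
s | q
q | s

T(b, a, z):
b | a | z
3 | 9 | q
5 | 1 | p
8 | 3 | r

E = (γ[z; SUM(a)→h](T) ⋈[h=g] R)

Stepwise |·|:
  T → 3
  γ[z; SUM(a)→h](T) → 3
  R → 4
  (γ[z; SUM(a)→h](T) ⋈[h=g] R) → 3

|E| = 3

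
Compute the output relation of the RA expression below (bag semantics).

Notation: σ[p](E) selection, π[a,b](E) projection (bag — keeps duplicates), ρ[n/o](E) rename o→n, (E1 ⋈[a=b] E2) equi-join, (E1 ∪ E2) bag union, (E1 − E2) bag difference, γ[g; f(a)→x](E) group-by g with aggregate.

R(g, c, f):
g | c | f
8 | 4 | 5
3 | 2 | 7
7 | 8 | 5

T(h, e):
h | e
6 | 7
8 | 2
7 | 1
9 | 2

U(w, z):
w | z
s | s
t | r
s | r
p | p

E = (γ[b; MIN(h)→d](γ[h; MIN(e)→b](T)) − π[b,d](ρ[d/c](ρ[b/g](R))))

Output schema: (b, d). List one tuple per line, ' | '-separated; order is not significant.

Per-node cardinality:
  T → 4
  γ[h; MIN(e)→b](T) → 4
  γ[b; MIN(h)→d](γ[h; MIN(e)→b](T)) → 3
  R → 3
  ρ[b/g](R) → 3
  ρ[d/c](ρ[b/g](R)) → 3
  π[b,d](ρ[d/c](ρ[b/g](R))) → 3
  (γ[b; MIN(h)→d](γ[h; MIN(e)→b](T)) − π[b,d](ρ[d/c](ρ[b/g](R)))) → 3

== RESULT ==
b | d
1 | 7
2 | 8
7 | 6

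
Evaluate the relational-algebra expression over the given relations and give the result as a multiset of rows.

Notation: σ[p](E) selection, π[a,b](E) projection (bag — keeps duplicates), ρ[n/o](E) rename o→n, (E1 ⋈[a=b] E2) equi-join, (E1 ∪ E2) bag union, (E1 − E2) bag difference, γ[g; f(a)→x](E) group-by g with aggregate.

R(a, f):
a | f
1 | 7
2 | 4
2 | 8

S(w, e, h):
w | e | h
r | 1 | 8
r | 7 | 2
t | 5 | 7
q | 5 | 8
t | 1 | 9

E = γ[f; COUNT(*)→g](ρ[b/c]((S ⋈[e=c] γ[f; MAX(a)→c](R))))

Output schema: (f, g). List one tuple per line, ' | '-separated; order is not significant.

Row counts bottom-up:
  S → 5
  R → 3
  γ[f; MAX(a)→c](R) → 3
  (S ⋈[e=c] γ[f; MAX(a)→c](R)) → 2
  ρ[b/c]((S ⋈[e=c] γ[f; MAX(a)→c](R))) → 2
  γ[f; COUNT(*)→g](ρ[b/c]((S ⋈[e=c] γ[f; MAX(a)→c](R)))) → 1

== RESULT ==
f | g
7 | 2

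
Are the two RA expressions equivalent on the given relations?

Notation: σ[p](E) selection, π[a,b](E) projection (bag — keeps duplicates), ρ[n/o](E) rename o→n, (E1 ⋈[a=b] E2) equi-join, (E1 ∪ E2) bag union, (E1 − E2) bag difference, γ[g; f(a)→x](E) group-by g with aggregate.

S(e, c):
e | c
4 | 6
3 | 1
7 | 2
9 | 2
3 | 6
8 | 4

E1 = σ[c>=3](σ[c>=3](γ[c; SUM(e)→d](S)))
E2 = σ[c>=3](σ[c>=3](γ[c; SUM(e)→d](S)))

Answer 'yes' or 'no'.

E1 per-node cardinality:
  S → 6
  γ[c; SUM(e)→d](S) → 4
  σ[c>=3](γ[c; SUM(e)→d](S)) → 2
  σ[c>=3](σ[c>=3](γ[c; SUM(e)→d](S))) → 2
E2 per-node cardinality:
  S → 6
  γ[c; SUM(e)→d](S) → 4
  σ[c>=3](γ[c; SUM(e)→d](S)) → 2
  σ[c>=3](σ[c>=3](γ[c; SUM(e)→d](S))) → 2

E1 and E2 produce the same multiset:
c | d
4 | 8
6 | 7

yes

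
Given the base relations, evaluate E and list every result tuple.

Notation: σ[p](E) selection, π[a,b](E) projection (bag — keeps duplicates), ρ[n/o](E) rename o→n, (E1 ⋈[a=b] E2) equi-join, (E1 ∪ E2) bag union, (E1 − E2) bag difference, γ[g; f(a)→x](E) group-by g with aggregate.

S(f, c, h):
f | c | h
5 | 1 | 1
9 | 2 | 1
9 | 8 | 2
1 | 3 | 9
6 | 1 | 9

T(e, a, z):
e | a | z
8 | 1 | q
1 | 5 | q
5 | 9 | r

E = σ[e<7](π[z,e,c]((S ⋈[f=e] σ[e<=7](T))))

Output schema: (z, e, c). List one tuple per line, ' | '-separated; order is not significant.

Subexpression sizes:
  S → 5
  T → 3
  σ[e<=7](T) → 2
  (S ⋈[f=e] σ[e<=7](T)) → 2
  π[z,e,c]((S ⋈[f=e] σ[e<=7](T))) → 2
  σ[e<7](π[z,e,c]((S ⋈[f=e] σ[e<=7](T)))) → 2

== RESULT ==
z | e | c
q | 1 | 3
r | 5 | 1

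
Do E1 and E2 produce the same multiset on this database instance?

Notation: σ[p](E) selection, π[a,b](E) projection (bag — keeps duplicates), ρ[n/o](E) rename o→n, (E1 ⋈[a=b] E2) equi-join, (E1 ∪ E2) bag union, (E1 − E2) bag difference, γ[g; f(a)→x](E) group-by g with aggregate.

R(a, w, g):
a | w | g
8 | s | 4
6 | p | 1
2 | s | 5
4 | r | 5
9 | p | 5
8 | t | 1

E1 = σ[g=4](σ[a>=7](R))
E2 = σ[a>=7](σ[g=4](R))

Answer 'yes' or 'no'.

E1 row counts bottom-up:
  R → 6
  σ[a>=7](R) → 3
  σ[g=4](σ[a>=7](R)) → 1
E2 row counts bottom-up:
  R → 6
  σ[g=4](R) → 1
  σ[a>=7](σ[g=4](R)) → 1

E1 and E2 produce the same multiset:
a | w | g
8 | s | 4

yes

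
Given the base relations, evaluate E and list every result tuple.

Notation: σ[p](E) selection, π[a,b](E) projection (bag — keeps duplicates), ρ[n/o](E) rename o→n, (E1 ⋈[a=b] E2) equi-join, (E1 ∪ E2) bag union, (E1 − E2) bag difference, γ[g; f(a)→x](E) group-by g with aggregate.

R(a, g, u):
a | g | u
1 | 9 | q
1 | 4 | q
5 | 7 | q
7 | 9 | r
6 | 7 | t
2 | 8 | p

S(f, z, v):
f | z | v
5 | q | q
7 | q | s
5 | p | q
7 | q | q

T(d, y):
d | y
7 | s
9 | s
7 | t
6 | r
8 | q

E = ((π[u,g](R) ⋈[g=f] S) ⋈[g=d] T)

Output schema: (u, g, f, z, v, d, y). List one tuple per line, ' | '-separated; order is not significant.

Per-node cardinality:
  R → 6
  π[u,g](R) → 6
  S → 4
  (π[u,g](R) ⋈[g=f] S) → 4
  T → 5
  ((π[u,g](R) ⋈[g=f] S) ⋈[g=d] T) → 8

== RESULT ==
u | g | f | z | v | d | y
q | 7 | 7 | q | q | 7 | s
q | 7 | 7 | q | q | 7 | t
q | 7 | 7 | q | s | 7 | s
q | 7 | 7 | q | s | 7 | t
t | 7 | 7 | q | q | 7 | s
t | 7 | 7 | q | q | 7 | t
t | 7 | 7 | q | s | 7 | s
t | 7 | 7 | q | s | 7 | t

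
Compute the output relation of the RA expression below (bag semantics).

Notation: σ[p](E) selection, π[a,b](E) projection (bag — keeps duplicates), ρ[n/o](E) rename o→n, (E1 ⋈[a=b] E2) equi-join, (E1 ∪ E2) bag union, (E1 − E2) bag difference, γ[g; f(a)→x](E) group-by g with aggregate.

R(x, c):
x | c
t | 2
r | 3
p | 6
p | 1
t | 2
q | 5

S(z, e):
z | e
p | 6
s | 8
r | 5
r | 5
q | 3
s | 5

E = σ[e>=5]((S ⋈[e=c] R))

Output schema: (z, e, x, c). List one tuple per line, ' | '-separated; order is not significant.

Stepwise |·|:
  S → 6
  R → 6
  (S ⋈[e=c] R) → 5
  σ[e>=5]((S ⋈[e=c] R)) → 4

== RESULT ==
z | e | x | c
p | 6 | p | 6
r | 5 | q | 5
r | 5 | q | 5
s | 5 | q | 5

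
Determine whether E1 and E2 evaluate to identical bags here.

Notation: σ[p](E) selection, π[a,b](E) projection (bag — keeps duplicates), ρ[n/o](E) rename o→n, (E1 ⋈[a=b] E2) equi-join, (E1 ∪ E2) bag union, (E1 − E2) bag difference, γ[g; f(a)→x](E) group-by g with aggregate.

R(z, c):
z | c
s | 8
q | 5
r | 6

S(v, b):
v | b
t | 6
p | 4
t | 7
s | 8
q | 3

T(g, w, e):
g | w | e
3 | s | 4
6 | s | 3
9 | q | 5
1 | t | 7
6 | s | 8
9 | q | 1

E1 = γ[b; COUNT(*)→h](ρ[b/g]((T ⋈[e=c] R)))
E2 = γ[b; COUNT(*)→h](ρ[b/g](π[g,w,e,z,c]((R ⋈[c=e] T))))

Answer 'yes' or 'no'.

E1 subexpression sizes:
  T → 6
  R → 3
  (T ⋈[e=c] R) → 2
  ρ[b/g]((T ⋈[e=c] R)) → 2
  γ[b; COUNT(*)→h](ρ[b/g]((T ⋈[e=c] R))) → 2
E2 subexpression sizes:
  R → 3
  T → 6
  (R ⋈[c=e] T) → 2
  π[g,w,e,z,c]((R ⋈[c=e] T)) → 2
  ρ[b/g](π[g,w,e,z,c]((R ⋈[c=e] T))) → 2
  γ[b; COUNT(*)→h](ρ[b/g](π[g,w,e,z,c]((R ⋈[c=e] T)))) → 2

E1 and E2 produce the same multiset:
b | h
6 | 1
9 | 1

yes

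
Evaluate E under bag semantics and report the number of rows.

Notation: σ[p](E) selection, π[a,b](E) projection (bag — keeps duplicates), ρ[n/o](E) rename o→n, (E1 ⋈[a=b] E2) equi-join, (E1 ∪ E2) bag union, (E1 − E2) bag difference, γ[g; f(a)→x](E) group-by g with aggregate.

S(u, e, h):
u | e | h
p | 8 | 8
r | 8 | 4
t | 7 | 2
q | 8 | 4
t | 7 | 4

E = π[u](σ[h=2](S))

Subexpression sizes:
  S → 5
  σ[h=2](S) → 1
  π[u](σ[h=2](S)) → 1

|E| = 1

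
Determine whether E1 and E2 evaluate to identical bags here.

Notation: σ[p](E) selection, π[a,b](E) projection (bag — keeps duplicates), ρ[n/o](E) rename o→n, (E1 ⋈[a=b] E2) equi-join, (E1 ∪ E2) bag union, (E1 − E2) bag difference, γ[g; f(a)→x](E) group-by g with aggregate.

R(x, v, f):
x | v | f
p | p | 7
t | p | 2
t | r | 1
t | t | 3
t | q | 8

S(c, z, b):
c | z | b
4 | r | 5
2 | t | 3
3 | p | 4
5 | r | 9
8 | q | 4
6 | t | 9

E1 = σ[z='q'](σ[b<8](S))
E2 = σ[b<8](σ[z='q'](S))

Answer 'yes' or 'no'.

E1 stepwise |·|:
  S → 6
  σ[b<8](S) → 4
  σ[z='q'](σ[b<8](S)) → 1
E2 stepwise |·|:
  S → 6
  σ[z='q'](S) → 1
  σ[b<8](σ[z='q'](S)) → 1

E1 and E2 produce the same multiset:
c | z | b
8 | q | 4

yes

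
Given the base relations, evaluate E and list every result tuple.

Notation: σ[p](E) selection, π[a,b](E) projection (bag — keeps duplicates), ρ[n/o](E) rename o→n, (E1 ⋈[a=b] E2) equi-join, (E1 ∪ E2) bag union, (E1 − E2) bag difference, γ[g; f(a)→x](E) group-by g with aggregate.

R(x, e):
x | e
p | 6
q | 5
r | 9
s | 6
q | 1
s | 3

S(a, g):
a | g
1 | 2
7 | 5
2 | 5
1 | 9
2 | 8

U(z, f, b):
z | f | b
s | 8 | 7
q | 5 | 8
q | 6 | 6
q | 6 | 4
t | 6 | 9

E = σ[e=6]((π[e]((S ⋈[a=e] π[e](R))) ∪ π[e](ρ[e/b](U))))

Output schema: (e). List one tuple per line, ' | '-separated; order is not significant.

Stepwise |·|:
  S → 5
  R → 6
  π[e](R) → 6
  (S ⋈[a=e] π[e](R)) → 2
  π[e]((S ⋈[a=e] π[e](R))) → 2
  U → 5
  ρ[e/b](U) → 5
  π[e](ρ[e/b](U)) → 5
  (π[e]((S ⋈[a=e] π[e](R))) ∪ π[e](ρ[e/b](U))) → 7
  σ[e=6]((π[e]((S ⋈[a=e] π[e](R))) ∪ π[e](ρ[e/b](U)))) → 1

== RESULT ==
e
6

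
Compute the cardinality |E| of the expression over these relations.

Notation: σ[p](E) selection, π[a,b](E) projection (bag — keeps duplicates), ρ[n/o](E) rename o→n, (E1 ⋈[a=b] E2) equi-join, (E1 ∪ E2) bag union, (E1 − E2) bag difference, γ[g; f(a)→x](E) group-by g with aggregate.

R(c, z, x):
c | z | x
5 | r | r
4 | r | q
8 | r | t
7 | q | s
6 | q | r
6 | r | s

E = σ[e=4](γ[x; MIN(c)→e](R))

Stepwise |·|:
  R → 6
  γ[x; MIN(c)→e](R) → 4
  σ[e=4](γ[x; MIN(c)→e](R)) → 1

|E| = 1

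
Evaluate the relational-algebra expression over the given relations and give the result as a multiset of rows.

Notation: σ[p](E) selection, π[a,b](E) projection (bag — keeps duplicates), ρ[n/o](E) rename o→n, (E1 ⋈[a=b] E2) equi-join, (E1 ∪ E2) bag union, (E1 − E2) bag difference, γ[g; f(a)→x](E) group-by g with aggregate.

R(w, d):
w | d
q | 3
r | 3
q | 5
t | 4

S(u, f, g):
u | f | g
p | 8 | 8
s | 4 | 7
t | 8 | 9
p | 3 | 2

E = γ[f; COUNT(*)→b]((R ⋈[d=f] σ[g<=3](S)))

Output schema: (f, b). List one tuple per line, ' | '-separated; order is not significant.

Stepwise |·|:
  R → 4
  S → 4
  σ[g<=3](S) → 1
  (R ⋈[d=f] σ[g<=3](S)) → 2
  γ[f; COUNT(*)→b]((R ⋈[d=f] σ[g<=3](S))) → 1

== RESULT ==
f | b
3 | 2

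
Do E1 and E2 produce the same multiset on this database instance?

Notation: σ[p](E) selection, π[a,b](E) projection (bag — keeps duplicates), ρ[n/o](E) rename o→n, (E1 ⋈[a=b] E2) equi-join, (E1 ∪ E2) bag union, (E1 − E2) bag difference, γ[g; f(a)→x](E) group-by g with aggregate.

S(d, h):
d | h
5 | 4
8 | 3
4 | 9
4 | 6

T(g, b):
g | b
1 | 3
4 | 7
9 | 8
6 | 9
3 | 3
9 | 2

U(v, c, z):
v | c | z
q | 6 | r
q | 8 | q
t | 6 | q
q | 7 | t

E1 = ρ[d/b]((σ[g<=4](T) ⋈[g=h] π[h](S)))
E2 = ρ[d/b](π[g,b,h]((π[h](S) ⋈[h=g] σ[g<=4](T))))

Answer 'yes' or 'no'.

E1 row counts bottom-up:
  T → 6
  σ[g<=4](T) → 3
  S → 4
  π[h](S) → 4
  (σ[g<=4](T) ⋈[g=h] π[h](S)) → 2
  ρ[d/b]((σ[g<=4](T) ⋈[g=h] π[h](S))) → 2
E2 row counts bottom-up:
  S → 4
  π[h](S) → 4
  T → 6
  σ[g<=4](T) → 3
  (π[h](S) ⋈[h=g] σ[g<=4](T)) → 2
  π[g,b,h]((π[h](S) ⋈[h=g] σ[g<=4](T))) → 2
  ρ[d/b](π[g,b,h]((π[h](S) ⋈[h=g] σ[g<=4](T)))) → 2

E1 and E2 produce the same multiset:
g | d | h
3 | 3 | 3
4 | 7 | 4

yes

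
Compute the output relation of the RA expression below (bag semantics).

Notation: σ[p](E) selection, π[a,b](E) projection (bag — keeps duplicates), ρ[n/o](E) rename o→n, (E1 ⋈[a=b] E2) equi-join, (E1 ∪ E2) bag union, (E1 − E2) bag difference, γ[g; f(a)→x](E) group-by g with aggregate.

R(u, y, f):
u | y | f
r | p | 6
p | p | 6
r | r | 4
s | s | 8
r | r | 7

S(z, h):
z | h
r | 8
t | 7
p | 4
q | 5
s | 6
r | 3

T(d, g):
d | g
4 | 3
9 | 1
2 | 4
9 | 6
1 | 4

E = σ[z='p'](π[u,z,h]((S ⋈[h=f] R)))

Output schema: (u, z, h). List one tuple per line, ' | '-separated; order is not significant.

Per-node cardinality:
  S → 6
  R → 5
  (S ⋈[h=f] R) → 5
  π[u,z,h]((S ⋈[h=f] R)) → 5
  σ[z='p'](π[u,z,h]((S ⋈[h=f] R))) → 1

== RESULT ==
u | z | h
r | p | 4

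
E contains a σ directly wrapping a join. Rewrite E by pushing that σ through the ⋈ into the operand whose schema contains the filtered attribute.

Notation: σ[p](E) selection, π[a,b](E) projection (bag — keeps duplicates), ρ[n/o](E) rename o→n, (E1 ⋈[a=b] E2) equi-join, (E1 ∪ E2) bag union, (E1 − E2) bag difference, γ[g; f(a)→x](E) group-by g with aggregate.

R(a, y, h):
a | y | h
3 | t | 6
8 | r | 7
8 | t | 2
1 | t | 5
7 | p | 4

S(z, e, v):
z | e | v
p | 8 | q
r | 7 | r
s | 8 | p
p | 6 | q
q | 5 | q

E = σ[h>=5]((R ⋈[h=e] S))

σ filters on h, owned by the left side.
E' = (σ[h>=5](R) ⋈[h=e] S)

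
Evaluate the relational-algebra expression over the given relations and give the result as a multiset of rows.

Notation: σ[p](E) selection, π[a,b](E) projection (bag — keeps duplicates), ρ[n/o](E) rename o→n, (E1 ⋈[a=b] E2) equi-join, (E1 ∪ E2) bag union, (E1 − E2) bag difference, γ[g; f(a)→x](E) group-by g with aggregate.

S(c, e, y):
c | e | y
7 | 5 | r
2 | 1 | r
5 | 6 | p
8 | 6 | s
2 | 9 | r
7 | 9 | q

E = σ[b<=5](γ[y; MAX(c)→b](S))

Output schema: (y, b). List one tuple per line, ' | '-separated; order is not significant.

Row counts bottom-up:
  S → 6
  γ[y; MAX(c)→b](S) → 4
  σ[b<=5](γ[y; MAX(c)→b](S)) → 1

== RESULT ==
y | b
p | 5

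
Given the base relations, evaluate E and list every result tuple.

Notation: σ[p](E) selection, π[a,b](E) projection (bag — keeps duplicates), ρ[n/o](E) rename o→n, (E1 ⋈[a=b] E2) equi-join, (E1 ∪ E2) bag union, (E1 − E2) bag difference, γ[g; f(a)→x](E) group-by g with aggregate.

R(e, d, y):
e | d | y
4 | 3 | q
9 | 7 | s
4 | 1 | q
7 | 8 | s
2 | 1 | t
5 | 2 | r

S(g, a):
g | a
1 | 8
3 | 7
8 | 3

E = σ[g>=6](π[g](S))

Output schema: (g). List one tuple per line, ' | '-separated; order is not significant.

Row counts bottom-up:
  S → 3
  π[g](S) → 3
  σ[g>=6](π[g](S)) → 1

== RESULT ==
g
8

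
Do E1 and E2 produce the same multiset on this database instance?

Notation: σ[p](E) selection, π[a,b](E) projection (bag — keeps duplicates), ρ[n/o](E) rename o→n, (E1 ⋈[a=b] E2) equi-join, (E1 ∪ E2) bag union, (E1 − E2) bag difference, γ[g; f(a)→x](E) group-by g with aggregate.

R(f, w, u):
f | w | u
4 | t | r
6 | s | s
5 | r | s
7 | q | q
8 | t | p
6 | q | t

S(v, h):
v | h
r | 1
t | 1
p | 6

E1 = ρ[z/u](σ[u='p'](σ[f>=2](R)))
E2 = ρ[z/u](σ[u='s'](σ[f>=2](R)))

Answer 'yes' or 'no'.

E1 subexpression sizes:
  R → 6
  σ[f>=2](R) → 6
  σ[u='p'](σ[f>=2](R)) → 1
  ρ[z/u](σ[u='p'](σ[f>=2](R))) → 1
E2 subexpression sizes:
  R → 6
  σ[f>=2](R) → 6
  σ[u='s'](σ[f>=2](R)) → 2
  ρ[z/u](σ[u='s'](σ[f>=2](R))) → 2

E1 result:
f | w | z
8 | t | p
E2 result:
f | w | z
5 | r | s
6 | s | s
Witness: (6, 's', 's') appears 0× in E1 but 1× in E2.

no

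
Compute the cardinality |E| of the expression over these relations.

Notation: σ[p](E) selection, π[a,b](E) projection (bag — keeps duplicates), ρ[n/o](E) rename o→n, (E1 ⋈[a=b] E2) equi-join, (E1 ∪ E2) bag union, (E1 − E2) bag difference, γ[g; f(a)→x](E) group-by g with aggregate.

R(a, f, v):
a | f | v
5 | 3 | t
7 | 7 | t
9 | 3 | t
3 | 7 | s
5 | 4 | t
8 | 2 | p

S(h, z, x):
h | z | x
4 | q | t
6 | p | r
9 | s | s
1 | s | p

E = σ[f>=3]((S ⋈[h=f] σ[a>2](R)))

Subexpression sizes:
  S → 4
  R → 6
  σ[a>2](R) → 6
  (S ⋈[h=f] σ[a>2](R)) → 1
  σ[f>=3]((S ⋈[h=f] σ[a>2](R))) → 1

|E| = 1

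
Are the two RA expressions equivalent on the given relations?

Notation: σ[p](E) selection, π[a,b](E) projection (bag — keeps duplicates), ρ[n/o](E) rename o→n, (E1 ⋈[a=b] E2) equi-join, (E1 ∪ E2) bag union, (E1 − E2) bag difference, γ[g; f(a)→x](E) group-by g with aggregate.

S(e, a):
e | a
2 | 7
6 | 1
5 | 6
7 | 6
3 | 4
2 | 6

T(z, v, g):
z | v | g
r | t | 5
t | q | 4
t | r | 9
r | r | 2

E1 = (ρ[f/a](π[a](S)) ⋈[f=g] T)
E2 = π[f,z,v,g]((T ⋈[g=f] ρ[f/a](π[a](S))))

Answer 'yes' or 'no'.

E1 row counts bottom-up:
  S → 6
  π[a](S) → 6
  ρ[f/a](π[a](S)) → 6
  T → 4
  (ρ[f/a](π[a](S)) ⋈[f=g] T) → 1
E2 row counts bottom-up:
  T → 4
  S → 6
  π[a](S) → 6
  ρ[f/a](π[a](S)) → 6
  (T ⋈[g=f] ρ[f/a](π[a](S))) → 1
  π[f,z,v,g]((T ⋈[g=f] ρ[f/a](π[a](S)))) → 1

E1 and E2 produce the same multiset:
f | z | v | g
4 | t | q | 4

yes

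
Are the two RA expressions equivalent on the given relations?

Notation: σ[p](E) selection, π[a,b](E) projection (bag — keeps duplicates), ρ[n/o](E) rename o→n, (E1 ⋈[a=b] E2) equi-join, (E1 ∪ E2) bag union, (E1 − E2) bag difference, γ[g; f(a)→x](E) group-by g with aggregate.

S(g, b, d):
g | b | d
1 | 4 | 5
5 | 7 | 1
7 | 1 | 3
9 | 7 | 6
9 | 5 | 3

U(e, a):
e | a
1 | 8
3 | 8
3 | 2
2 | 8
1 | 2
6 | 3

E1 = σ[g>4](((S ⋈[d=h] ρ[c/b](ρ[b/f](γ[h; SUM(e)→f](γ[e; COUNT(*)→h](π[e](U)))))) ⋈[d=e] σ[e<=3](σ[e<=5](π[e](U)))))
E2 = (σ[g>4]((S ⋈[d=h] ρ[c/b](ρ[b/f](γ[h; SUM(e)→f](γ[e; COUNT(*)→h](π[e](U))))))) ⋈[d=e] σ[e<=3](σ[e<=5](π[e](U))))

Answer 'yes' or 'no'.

E1 per-node cardinality:
  S → 5
  U → 6
  π[e](U) → 6
  γ[e; COUNT(*)→h](π[e](U)) → 4
  γ[h; SUM(e)→f](γ[e; COUNT(*)→h](π[e](U))) → 2
  ρ[b/f](γ[h; SUM(e)→f](γ[e; COUNT(*)→h](π[e](U)))) → 2
  ρ[c/b](ρ[b/f](γ[h; SUM(e)→f](γ[e; COUNT(*)→h](π[e](U))))) → 2
  (S ⋈[d=h] ρ[c/b](ρ[b/f](γ[h; SUM(e)→f](γ[e; COUNT(*)→h](π[e](U)))))) → 1
  U → 6
  π[e](U) → 6
  σ[e<=5](π[e](U)) → 5
  σ[e<=3](σ[e<=5](π[e](U))) → 5
  ((S ⋈[d=h] ρ[c/b](ρ[b/f](γ[h; SUM(e)→f](γ[e; COUNT(*)→h](π[e](U)))))) ⋈[d=e] σ[e<=3](σ[e<=5](π[e](U)))) → 2
  σ[g>4](((S ⋈[d=h] ρ[c/b](ρ[b/f](γ[h; SUM(e)→f](γ[e; COUNT(*)→h](π[e](U)))))) ⋈[d=e] σ[e<=3](σ[e<=5](π[e](U))))) → 2
E2 per-node cardinality:
  S → 5
  U → 6
  π[e](U) → 6
  γ[e; COUNT(*)→h](π[e](U)) → 4
  γ[h; SUM(e)→f](γ[e; COUNT(*)→h](π[e](U))) → 2
  ρ[b/f](γ[h; SUM(e)→f](γ[e; COUNT(*)→h](π[e](U)))) → 2
  ρ[c/b](ρ[b/f](γ[h; SUM(e)→f](γ[e; COUNT(*)→h](π[e](U))))) → 2
  (S ⋈[d=h] ρ[c/b](ρ[b/f](γ[h; SUM(e)→f](γ[e; COUNT(*)→h](π[e](U)))))) → 1
  σ[g>4]((S ⋈[d=h] ρ[c/b](ρ[b/f](γ[h; SUM(e)→f](γ[e; COUNT(*)→h](π[e](U))))))) → 1
  U → 6
  π[e](U) → 6
  σ[e<=5](π[e](U)) → 5
  σ[e<=3](σ[e<=5](π[e](U))) → 5
  (σ[g>4]((S ⋈[d=h] ρ[c/b](ρ[b/f](γ[h; SUM(e)→f](γ[e; COUNT(*)→h](π[e](U))))))) ⋈[d=e] σ[e<=3](σ[e<=5](π[e](U)))) → 2

E1 and E2 produce the same multiset:
g | b | d | h | c | e
5 | 7 | 1 | 1 | 8 | 1
5 | 7 | 1 | 1 | 8 | 1

yes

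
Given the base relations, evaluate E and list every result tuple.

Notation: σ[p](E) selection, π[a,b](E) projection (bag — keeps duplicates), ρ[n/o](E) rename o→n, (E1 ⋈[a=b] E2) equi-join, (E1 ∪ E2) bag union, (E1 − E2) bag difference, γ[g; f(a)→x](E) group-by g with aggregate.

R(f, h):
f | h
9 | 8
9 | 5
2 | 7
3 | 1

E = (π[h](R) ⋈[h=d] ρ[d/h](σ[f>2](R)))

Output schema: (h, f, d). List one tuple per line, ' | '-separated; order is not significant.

Stepwise |·|:
  R → 4
  π[h](R) → 4
  R → 4
  σ[f>2](R) → 3
  ρ[d/h](σ[f>2](R)) → 3
  (π[h](R) ⋈[h=d] ρ[d/h](σ[f>2](R))) → 3

== RESULT ==
h | f | d
1 | 3 | 1
5 | 9 | 5
8 | 9 | 8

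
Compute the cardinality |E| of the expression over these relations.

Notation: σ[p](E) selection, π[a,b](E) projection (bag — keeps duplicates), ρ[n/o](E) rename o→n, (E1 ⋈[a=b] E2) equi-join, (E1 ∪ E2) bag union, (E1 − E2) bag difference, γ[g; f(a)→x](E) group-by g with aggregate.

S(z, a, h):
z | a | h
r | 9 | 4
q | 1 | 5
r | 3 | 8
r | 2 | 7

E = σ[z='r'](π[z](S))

Subexpression sizes:
  S → 4
  π[z](S) → 4
  σ[z='r'](π[z](S)) → 3

|E| = 3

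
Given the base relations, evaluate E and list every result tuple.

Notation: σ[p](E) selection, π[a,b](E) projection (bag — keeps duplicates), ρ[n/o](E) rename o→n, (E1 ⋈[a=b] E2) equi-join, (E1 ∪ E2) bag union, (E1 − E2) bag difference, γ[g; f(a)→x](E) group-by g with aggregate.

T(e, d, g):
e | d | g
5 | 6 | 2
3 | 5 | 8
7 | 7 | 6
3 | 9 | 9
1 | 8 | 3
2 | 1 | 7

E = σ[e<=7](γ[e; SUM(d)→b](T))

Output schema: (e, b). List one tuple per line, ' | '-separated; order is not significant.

Stepwise |·|:
  T → 6
  γ[e; SUM(d)→b](T) → 5
  σ[e<=7](γ[e; SUM(d)→b](T)) → 5

== RESULT ==
e | b
1 | 8
2 | 1
3 | 14
5 | 6
7 | 7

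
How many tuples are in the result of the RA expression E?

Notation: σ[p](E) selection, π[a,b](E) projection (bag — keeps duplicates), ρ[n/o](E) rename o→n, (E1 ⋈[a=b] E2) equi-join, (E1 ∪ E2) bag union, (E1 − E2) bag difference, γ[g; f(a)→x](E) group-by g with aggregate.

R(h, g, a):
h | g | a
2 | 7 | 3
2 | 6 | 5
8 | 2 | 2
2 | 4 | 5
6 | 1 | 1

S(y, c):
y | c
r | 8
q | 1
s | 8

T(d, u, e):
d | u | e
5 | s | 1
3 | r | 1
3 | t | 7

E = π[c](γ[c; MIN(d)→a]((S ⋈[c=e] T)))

Stepwise |·|:
  S → 3
  T → 3
  (S ⋈[c=e] T) → 2
  γ[c; MIN(d)→a]((S ⋈[c=e] T)) → 1
  π[c](γ[c; MIN(d)→a]((S ⋈[c=e] T))) → 1

|E| = 1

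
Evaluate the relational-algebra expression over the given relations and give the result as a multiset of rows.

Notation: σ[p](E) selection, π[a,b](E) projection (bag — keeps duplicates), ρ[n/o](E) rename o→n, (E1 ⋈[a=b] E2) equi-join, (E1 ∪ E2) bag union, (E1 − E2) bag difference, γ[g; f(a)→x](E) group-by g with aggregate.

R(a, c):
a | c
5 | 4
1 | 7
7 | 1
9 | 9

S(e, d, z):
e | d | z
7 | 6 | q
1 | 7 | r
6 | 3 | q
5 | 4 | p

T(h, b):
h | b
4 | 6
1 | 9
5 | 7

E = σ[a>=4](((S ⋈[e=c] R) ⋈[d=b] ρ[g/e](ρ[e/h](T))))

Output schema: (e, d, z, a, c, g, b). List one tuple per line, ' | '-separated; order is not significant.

Row counts bottom-up:
  S → 4
  R → 4
  (S ⋈[e=c] R) → 2
  T → 3
  ρ[e/h](T) → 3
  ρ[g/e](ρ[e/h](T)) → 3
  ((S ⋈[e=c] R) ⋈[d=b] ρ[g/e](ρ[e/h](T))) → 2
  σ[a>=4](((S ⋈[e=c] R) ⋈[d=b] ρ[g/e](ρ[e/h](T)))) → 1

== RESULT ==
e | d | z | a | c | g | b
1 | 7 | r | 7 | 1 | 5 | 7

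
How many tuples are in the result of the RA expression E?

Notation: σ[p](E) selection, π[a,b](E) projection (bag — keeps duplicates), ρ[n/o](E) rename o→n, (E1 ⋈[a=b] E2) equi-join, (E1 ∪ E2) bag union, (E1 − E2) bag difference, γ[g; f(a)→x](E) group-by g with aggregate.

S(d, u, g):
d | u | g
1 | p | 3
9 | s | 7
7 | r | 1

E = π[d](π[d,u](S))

Subexpression sizes:
  S → 3
  π[d,u](S) → 3
  π[d](π[d,u](S)) → 3

|E| = 3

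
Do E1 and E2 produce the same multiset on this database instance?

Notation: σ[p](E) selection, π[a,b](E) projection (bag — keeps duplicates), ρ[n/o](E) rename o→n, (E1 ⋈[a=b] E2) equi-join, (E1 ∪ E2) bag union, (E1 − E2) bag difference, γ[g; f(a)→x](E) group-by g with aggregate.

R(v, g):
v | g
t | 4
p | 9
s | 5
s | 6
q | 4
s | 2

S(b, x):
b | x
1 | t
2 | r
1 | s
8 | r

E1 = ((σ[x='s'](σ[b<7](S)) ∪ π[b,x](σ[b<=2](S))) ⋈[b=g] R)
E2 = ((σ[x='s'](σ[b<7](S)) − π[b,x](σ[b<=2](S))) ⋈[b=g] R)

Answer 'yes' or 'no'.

E1 per-node cardinality:
  S → 4
  σ[b<7](S) → 3
  σ[x='s'](σ[b<7](S)) → 1
  S → 4
  σ[b<=2](S) → 3
  π[b,x](σ[b<=2](S)) → 3
  (σ[x='s'](σ[b<7](S)) ∪ π[b,x](σ[b<=2](S))) → 4
  R → 6
  ((σ[x='s'](σ[b<7](S)) ∪ π[b,x](σ[b<=2](S))) ⋈[b=g] R) → 1
E2 per-node cardinality:
  S → 4
  σ[b<7](S) → 3
  σ[x='s'](σ[b<7](S)) → 1
  S → 4
  σ[b<=2](S) → 3
  π[b,x](σ[b<=2](S)) → 3
  (σ[x='s'](σ[b<7](S)) − π[b,x](σ[b<=2](S))) → 0
  R → 6
  ((σ[x='s'](σ[b<7](S)) − π[b,x](σ[b<=2](S))) ⋈[b=g] R) → 0

E1 result:
b | x | v | g
2 | r | s | 2
E2 result:
b | x | v | g
(0 rows)
Witness: (2, 'r', 's', 2) appears 1× in E1 but 0× in E2.

no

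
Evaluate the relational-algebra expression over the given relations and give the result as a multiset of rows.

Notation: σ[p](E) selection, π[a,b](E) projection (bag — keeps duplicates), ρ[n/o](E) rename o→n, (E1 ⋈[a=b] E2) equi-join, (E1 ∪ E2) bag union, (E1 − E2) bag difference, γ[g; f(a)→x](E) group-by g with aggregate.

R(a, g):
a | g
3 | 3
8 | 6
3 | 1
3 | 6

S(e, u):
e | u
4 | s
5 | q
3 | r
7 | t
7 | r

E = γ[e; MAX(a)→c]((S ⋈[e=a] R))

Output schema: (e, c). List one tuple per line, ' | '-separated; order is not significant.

Stepwise |·|:
  S → 5
  R → 4
  (S ⋈[e=a] R) → 3
  γ[e; MAX(a)→c]((S ⋈[e=a] R)) → 1

== RESULT ==
e | c
3 | 3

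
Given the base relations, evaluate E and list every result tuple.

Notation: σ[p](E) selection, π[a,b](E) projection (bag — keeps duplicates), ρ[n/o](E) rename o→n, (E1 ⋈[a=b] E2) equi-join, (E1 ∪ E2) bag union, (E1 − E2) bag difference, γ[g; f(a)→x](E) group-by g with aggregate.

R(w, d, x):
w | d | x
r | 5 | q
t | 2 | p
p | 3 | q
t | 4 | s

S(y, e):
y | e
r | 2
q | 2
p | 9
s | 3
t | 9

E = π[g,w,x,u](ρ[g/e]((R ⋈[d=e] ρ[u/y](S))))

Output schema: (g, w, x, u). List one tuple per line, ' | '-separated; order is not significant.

Subexpression sizes:
  R → 4
  S → 5
  ρ[u/y](S) → 5
  (R ⋈[d=e] ρ[u/y](S)) → 3
  ρ[g/e]((R ⋈[d=e] ρ[u/y](S))) → 3
  π[g,w,x,u](ρ[g/e]((R ⋈[d=e] ρ[u/y](S)))) → 3

== RESULT ==
g | w | x | u
2 | t | p | q
2 | t | p | r
3 | p | q | s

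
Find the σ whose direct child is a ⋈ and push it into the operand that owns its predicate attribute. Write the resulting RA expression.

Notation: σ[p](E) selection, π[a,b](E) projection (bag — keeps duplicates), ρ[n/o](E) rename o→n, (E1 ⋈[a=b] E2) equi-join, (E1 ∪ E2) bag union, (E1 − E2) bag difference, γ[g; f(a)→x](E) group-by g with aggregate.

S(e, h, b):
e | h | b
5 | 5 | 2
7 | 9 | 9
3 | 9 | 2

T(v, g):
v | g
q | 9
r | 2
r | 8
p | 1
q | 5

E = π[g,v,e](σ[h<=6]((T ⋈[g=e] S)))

σ filters on h, owned by the right side.
E' = π[g,v,e]((T ⋈[g=e] σ[h<=6](S)))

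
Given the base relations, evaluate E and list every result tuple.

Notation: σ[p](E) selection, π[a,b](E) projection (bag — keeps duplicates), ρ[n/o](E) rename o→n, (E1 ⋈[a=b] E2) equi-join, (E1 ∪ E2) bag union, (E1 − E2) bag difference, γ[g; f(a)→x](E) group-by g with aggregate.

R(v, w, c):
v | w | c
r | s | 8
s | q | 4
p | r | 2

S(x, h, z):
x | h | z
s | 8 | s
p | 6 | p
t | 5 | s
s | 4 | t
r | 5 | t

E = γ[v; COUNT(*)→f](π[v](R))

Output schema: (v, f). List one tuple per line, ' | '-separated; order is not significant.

Row counts bottom-up:
  R → 3
  π[v](R) → 3
  γ[v; COUNT(*)→f](π[v](R)) → 3

== RESULT ==
v | f
p | 1
r | 1
s | 1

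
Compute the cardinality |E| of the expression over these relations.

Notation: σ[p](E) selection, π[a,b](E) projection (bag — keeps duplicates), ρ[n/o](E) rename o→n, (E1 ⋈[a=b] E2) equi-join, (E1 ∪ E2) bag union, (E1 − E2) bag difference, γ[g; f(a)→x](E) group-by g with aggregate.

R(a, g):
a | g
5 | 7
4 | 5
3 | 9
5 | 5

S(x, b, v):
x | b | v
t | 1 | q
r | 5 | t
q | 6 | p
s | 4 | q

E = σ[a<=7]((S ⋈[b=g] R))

Subexpression sizes:
  S → 4
  R → 4
  (S ⋈[b=g] R) → 2
  σ[a<=7]((S ⋈[b=g] R)) → 2

|E| = 2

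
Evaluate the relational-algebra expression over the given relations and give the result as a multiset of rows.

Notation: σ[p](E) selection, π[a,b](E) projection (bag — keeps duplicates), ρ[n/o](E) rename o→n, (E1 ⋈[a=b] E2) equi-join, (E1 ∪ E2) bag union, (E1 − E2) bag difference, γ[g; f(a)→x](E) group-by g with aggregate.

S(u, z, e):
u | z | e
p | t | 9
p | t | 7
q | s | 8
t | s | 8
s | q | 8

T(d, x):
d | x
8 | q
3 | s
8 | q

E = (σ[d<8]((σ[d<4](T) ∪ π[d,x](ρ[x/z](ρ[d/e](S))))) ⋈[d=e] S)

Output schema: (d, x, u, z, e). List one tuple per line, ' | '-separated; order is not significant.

Per-node cardinality:
  T → 3
  σ[d<4](T) → 1
  S → 5
  ρ[d/e](S) → 5
  ρ[x/z](ρ[d/e](S)) → 5
  π[d,x](ρ[x/z](ρ[d/e](S))) → 5
  (σ[d<4](T) ∪ π[d,x](ρ[x/z](ρ[d/e](S)))) → 6
  σ[d<8]((σ[d<4](T) ∪ π[d,x](ρ[x/z](ρ[d/e](S))))) → 2
  S → 5
  (σ[d<8]((σ[d<4](T) ∪ π[d,x](ρ[x/z](ρ[d/e](S))))) ⋈[d=e] S) → 1

== RESULT ==
d | x | u | z | e
7 | t | p | t | 7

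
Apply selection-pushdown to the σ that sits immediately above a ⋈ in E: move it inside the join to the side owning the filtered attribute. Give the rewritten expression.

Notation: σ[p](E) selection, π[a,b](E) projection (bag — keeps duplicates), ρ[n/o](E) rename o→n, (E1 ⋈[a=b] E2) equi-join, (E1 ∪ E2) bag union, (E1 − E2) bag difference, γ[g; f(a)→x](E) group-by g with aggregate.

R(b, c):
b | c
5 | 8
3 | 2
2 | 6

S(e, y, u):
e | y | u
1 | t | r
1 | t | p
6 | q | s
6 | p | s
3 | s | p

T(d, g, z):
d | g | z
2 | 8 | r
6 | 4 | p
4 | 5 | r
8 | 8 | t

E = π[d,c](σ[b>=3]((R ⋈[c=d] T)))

σ filters on b, owned by the left side.
E' = π[d,c]((σ[b>=3](R) ⋈[c=d] T))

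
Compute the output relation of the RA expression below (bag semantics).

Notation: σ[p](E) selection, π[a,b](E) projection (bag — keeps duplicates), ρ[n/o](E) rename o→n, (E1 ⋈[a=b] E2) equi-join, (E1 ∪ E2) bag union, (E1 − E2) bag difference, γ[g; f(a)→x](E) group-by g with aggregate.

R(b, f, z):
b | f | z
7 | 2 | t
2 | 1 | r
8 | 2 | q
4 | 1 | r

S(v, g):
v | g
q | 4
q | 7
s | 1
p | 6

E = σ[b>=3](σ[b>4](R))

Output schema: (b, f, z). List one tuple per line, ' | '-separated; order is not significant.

Subexpression sizes:
  R → 4
  σ[b>4](R) → 2
  σ[b>=3](σ[b>4](R)) → 2

== RESULT ==
b | f | z
7 | 2 | t
8 | 2 | q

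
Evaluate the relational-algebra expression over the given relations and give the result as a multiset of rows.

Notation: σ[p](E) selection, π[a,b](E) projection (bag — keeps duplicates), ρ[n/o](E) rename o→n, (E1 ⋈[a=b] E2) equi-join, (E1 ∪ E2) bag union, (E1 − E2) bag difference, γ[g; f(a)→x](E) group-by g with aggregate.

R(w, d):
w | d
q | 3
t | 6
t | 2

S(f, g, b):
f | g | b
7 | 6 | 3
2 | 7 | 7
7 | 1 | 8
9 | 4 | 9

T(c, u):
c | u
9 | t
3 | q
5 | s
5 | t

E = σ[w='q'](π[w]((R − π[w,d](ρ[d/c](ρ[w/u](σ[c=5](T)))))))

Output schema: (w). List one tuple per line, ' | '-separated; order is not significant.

Per-node cardinality:
  R → 3
  T → 4
  σ[c=5](T) → 2
  ρ[w/u](σ[c=5](T)) → 2
  ρ[d/c](ρ[w/u](σ[c=5](T))) → 2
  π[w,d](ρ[d/c](ρ[w/u](σ[c=5](T)))) → 2
  (R − π[w,d](ρ[d/c](ρ[w/u](σ[c=5](T))))) → 3
  π[w]((R − π[w,d](ρ[d/c](ρ[w/u](σ[c=5](T)))))) → 3
  σ[w='q'](π[w]((R − π[w,d](ρ[d/c](ρ[w/u](σ[c=5](T))))))) → 1

== RESULT ==
w
q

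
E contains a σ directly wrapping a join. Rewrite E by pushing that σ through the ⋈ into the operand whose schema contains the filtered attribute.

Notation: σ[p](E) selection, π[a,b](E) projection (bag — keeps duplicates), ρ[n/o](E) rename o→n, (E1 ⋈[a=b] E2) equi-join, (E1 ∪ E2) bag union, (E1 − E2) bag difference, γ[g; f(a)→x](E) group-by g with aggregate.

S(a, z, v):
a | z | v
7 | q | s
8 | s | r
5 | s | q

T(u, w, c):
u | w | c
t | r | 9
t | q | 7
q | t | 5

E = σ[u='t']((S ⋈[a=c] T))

σ filters on u, owned by the right side.
E' = (S ⋈[a=c] σ[u='t'](T))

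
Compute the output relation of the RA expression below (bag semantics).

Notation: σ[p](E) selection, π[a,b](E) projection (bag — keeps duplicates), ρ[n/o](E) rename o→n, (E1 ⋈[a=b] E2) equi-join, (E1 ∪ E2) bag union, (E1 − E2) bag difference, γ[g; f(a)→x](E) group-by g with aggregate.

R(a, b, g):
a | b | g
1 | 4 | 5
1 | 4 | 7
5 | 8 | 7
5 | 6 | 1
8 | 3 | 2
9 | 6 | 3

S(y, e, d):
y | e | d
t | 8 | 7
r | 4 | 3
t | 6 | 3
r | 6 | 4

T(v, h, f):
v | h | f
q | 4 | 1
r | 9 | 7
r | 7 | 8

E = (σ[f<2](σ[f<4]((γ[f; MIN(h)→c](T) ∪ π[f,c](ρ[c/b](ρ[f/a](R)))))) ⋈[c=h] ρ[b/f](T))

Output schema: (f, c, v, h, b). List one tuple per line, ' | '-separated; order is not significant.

Per-node cardinality:
  T → 3
  γ[f; MIN(h)→c](T) → 3
  R → 6
  ρ[f/a](R) → 6
  ρ[c/b](ρ[f/a](R)) → 6
  π[f,c](ρ[c/b](ρ[f/a](R))) → 6
  (γ[f; MIN(h)→c](T) ∪ π[f,c](ρ[c/b](ρ[f/a](R)))) → 9
  σ[f<4]((γ[f; MIN(h)→c](T) ∪ π[f,c](ρ[c/b](ρ[f/a](R))))) → 3
  σ[f<2](σ[f<4]((γ[f; MIN(h)→c](T) ∪ π[f,c](ρ[c/b](ρ[f/a](R)))))) → 3
  T → 3
  ρ[b/f](T) → 3
  (σ[f<2](σ[f<4]((γ[f; MIN(h)→c](T) ∪ π[f,c](ρ[c/b](ρ[f/a](R)))))) ⋈[c=h] ρ[b/f](T)) → 3

== RESULT ==
f | c | v | h | b
1 | 4 | q | 4 | 1
1 | 4 | q | 4 | 1
1 | 4 | q | 4 | 1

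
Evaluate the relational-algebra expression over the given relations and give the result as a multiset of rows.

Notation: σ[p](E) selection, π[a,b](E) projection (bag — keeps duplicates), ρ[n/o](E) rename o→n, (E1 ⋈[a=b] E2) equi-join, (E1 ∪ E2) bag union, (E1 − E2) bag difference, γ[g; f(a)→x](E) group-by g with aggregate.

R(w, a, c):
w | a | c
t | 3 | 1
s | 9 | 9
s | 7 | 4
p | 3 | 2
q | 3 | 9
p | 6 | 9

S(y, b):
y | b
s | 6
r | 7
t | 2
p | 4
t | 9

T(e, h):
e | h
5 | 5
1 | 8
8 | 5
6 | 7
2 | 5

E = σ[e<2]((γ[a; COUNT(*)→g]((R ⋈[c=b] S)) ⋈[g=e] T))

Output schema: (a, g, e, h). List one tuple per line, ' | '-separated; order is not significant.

Per-node cardinality:
  R → 6
  S → 5
  (R ⋈[c=b] S) → 5
  γ[a; COUNT(*)→g]((R ⋈[c=b] S)) → 4
  T → 5
  (γ[a; COUNT(*)→g]((R ⋈[c=b] S)) ⋈[g=e] T) → 4
  σ[e<2]((γ[a; COUNT(*)→g]((R ⋈[c=b] S)) ⋈[g=e] T)) → 3

== RESULT ==
a | g | e | h
6 | 1 | 1 | 8
7 | 1 | 1 | 8
9 | 1 | 1 | 8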